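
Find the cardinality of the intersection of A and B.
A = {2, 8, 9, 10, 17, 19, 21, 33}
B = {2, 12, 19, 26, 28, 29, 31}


Set A = {2, 8, 9, 10, 17, 19, 21, 33}
Set B = {2, 12, 19, 26, 28, 29, 31}
A ∩ B = {2, 19}
|A ∩ B| = 2

2


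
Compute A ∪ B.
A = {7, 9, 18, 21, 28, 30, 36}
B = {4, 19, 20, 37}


Set A = {7, 9, 18, 21, 28, 30, 36}
Set B = {4, 19, 20, 37}
A ∪ B includes all elements in either set.
Elements from A: {7, 9, 18, 21, 28, 30, 36}
Elements from B not already included: {4, 19, 20, 37}
A ∪ B = {4, 7, 9, 18, 19, 20, 21, 28, 30, 36, 37}

{4, 7, 9, 18, 19, 20, 21, 28, 30, 36, 37}


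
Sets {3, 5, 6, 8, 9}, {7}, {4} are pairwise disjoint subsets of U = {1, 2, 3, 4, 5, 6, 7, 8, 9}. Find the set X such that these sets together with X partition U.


U = {1, 2, 3, 4, 5, 6, 7, 8, 9}
Shown blocks: {3, 5, 6, 8, 9}, {7}, {4}
A partition's blocks are pairwise disjoint and cover U, so the missing block = U \ (union of shown blocks).
Union of shown blocks: {3, 4, 5, 6, 7, 8, 9}
Missing block = U \ (union) = {1, 2}

{1, 2}


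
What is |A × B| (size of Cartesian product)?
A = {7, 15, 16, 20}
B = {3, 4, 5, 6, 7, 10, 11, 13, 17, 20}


Set A = {7, 15, 16, 20} has 4 elements.
Set B = {3, 4, 5, 6, 7, 10, 11, 13, 17, 20} has 10 elements.
|A × B| = |A| × |B| = 4 × 10 = 40

40


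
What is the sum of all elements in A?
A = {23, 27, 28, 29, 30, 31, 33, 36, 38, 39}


Set A = {23, 27, 28, 29, 30, 31, 33, 36, 38, 39}
Sum = 23 + 27 + 28 + 29 + 30 + 31 + 33 + 36 + 38 + 39 = 314

314


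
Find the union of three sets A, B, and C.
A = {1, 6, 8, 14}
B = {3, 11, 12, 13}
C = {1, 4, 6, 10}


Set A = {1, 6, 8, 14}
Set B = {3, 11, 12, 13}
Set C = {1, 4, 6, 10}
First, A ∪ B = {1, 3, 6, 8, 11, 12, 13, 14}
Then, (A ∪ B) ∪ C = {1, 3, 4, 6, 8, 10, 11, 12, 13, 14}

{1, 3, 4, 6, 8, 10, 11, 12, 13, 14}


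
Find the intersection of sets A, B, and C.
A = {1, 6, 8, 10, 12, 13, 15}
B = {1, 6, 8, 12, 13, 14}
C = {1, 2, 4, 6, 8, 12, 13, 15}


Set A = {1, 6, 8, 10, 12, 13, 15}
Set B = {1, 6, 8, 12, 13, 14}
Set C = {1, 2, 4, 6, 8, 12, 13, 15}
First, A ∩ B = {1, 6, 8, 12, 13}
Then, (A ∩ B) ∩ C = {1, 6, 8, 12, 13}

{1, 6, 8, 12, 13}


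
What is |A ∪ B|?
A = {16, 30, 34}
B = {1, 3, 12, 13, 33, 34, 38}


Set A = {16, 30, 34}, |A| = 3
Set B = {1, 3, 12, 13, 33, 34, 38}, |B| = 7
A ∩ B = {34}, |A ∩ B| = 1
|A ∪ B| = |A| + |B| - |A ∩ B| = 3 + 7 - 1 = 9

9


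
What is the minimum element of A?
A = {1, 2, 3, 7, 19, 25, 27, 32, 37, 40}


Set A = {1, 2, 3, 7, 19, 25, 27, 32, 37, 40}
Elements in ascending order: 1, 2, 3, 7, 19, 25, 27, 32, 37, 40
The smallest element is 1.

1


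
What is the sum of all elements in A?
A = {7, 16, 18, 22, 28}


Set A = {7, 16, 18, 22, 28}
Sum = 7 + 16 + 18 + 22 + 28 = 91

91


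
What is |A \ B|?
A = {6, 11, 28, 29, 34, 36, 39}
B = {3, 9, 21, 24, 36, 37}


Set A = {6, 11, 28, 29, 34, 36, 39}
Set B = {3, 9, 21, 24, 36, 37}
A \ B = {6, 11, 28, 29, 34, 39}
|A \ B| = 6

6


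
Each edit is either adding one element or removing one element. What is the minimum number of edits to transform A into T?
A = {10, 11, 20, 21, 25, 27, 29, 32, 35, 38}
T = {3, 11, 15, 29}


Set A = {10, 11, 20, 21, 25, 27, 29, 32, 35, 38}
Set T = {3, 11, 15, 29}
Elements to remove from A (in A, not in T): {10, 20, 21, 25, 27, 32, 35, 38} → 8 removals
Elements to add to A (in T, not in A): {3, 15} → 2 additions
Total edits = 8 + 2 = 10

10


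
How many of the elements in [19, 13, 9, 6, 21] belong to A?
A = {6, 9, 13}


Set A = {6, 9, 13}
Candidates: [19, 13, 9, 6, 21]
Check each candidate:
19 ∉ A, 13 ∈ A, 9 ∈ A, 6 ∈ A, 21 ∉ A
Count of candidates in A: 3

3


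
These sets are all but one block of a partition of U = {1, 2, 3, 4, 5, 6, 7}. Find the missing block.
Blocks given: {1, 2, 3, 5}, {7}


U = {1, 2, 3, 4, 5, 6, 7}
Shown blocks: {1, 2, 3, 5}, {7}
A partition's blocks are pairwise disjoint and cover U, so the missing block = U \ (union of shown blocks).
Union of shown blocks: {1, 2, 3, 5, 7}
Missing block = U \ (union) = {4, 6}

{4, 6}


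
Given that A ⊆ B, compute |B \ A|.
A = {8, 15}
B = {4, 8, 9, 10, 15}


Set A = {8, 15}, |A| = 2
Set B = {4, 8, 9, 10, 15}, |B| = 5
Since A ⊆ B: B \ A = {4, 9, 10}
|B| - |A| = 5 - 2 = 3

3


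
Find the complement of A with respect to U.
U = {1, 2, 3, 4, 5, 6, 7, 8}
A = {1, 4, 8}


Universal set U = {1, 2, 3, 4, 5, 6, 7, 8}
Set A = {1, 4, 8}
A' = U \ A = elements in U but not in A
Checking each element of U:
1 (in A, exclude), 2 (not in A, include), 3 (not in A, include), 4 (in A, exclude), 5 (not in A, include), 6 (not in A, include), 7 (not in A, include), 8 (in A, exclude)
A' = {2, 3, 5, 6, 7}

{2, 3, 5, 6, 7}


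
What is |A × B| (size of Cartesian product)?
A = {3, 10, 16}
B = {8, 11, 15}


Set A = {3, 10, 16} has 3 elements.
Set B = {8, 11, 15} has 3 elements.
|A × B| = |A| × |B| = 3 × 3 = 9

9


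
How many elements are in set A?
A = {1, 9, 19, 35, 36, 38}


Set A = {1, 9, 19, 35, 36, 38}
Listing elements: 1, 9, 19, 35, 36, 38
Counting: 6 elements
|A| = 6

6


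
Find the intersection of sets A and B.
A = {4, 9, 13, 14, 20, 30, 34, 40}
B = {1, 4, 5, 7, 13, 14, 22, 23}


Set A = {4, 9, 13, 14, 20, 30, 34, 40}
Set B = {1, 4, 5, 7, 13, 14, 22, 23}
A ∩ B includes only elements in both sets.
Check each element of A against B:
4 ✓, 9 ✗, 13 ✓, 14 ✓, 20 ✗, 30 ✗, 34 ✗, 40 ✗
A ∩ B = {4, 13, 14}

{4, 13, 14}


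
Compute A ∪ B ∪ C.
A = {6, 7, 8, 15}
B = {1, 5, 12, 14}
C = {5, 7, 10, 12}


Set A = {6, 7, 8, 15}
Set B = {1, 5, 12, 14}
Set C = {5, 7, 10, 12}
First, A ∪ B = {1, 5, 6, 7, 8, 12, 14, 15}
Then, (A ∪ B) ∪ C = {1, 5, 6, 7, 8, 10, 12, 14, 15}

{1, 5, 6, 7, 8, 10, 12, 14, 15}


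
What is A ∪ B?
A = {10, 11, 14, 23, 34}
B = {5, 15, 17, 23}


Set A = {10, 11, 14, 23, 34}
Set B = {5, 15, 17, 23}
A ∪ B includes all elements in either set.
Elements from A: {10, 11, 14, 23, 34}
Elements from B not already included: {5, 15, 17}
A ∪ B = {5, 10, 11, 14, 15, 17, 23, 34}

{5, 10, 11, 14, 15, 17, 23, 34}


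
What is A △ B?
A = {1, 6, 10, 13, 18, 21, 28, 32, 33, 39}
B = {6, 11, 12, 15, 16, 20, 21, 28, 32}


Set A = {1, 6, 10, 13, 18, 21, 28, 32, 33, 39}
Set B = {6, 11, 12, 15, 16, 20, 21, 28, 32}
A △ B = (A \ B) ∪ (B \ A)
Elements in A but not B: {1, 10, 13, 18, 33, 39}
Elements in B but not A: {11, 12, 15, 16, 20}
A △ B = {1, 10, 11, 12, 13, 15, 16, 18, 20, 33, 39}

{1, 10, 11, 12, 13, 15, 16, 18, 20, 33, 39}


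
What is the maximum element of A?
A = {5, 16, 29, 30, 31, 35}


Set A = {5, 16, 29, 30, 31, 35}
Elements in ascending order: 5, 16, 29, 30, 31, 35
The largest element is 35.

35


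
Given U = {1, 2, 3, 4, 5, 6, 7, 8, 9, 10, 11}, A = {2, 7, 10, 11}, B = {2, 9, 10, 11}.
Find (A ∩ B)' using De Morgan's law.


U = {1, 2, 3, 4, 5, 6, 7, 8, 9, 10, 11}
A = {2, 7, 10, 11}, B = {2, 9, 10, 11}
A ∩ B = {2, 10, 11}
(A ∩ B)' = U \ (A ∩ B) = {1, 3, 4, 5, 6, 7, 8, 9}
Verification via A' ∪ B': A' = {1, 3, 4, 5, 6, 8, 9}, B' = {1, 3, 4, 5, 6, 7, 8}
A' ∪ B' = {1, 3, 4, 5, 6, 7, 8, 9} ✓

{1, 3, 4, 5, 6, 7, 8, 9}


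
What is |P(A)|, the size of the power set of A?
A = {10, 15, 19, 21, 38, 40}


Set A = {10, 15, 19, 21, 38, 40}
|A| = 6
The power set P(A) contains all subsets of A.
|P(A)| = 2^|A| = 2^6 = 64

64


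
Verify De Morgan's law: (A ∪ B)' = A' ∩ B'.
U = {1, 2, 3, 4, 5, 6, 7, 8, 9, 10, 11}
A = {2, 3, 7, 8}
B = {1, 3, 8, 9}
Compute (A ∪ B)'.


U = {1, 2, 3, 4, 5, 6, 7, 8, 9, 10, 11}
A = {2, 3, 7, 8}, B = {1, 3, 8, 9}
A ∪ B = {1, 2, 3, 7, 8, 9}
(A ∪ B)' = U \ (A ∪ B) = {4, 5, 6, 10, 11}
Verification via A' ∩ B': A' = {1, 4, 5, 6, 9, 10, 11}, B' = {2, 4, 5, 6, 7, 10, 11}
A' ∩ B' = {4, 5, 6, 10, 11} ✓

{4, 5, 6, 10, 11}


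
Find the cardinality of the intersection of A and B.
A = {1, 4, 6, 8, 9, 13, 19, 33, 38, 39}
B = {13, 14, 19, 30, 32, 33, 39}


Set A = {1, 4, 6, 8, 9, 13, 19, 33, 38, 39}
Set B = {13, 14, 19, 30, 32, 33, 39}
A ∩ B = {13, 19, 33, 39}
|A ∩ B| = 4

4


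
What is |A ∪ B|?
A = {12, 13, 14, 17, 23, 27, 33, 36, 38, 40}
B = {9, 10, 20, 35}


Set A = {12, 13, 14, 17, 23, 27, 33, 36, 38, 40}, |A| = 10
Set B = {9, 10, 20, 35}, |B| = 4
A ∩ B = {}, |A ∩ B| = 0
|A ∪ B| = |A| + |B| - |A ∩ B| = 10 + 4 - 0 = 14

14


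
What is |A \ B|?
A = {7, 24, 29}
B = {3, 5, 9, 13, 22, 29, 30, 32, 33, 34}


Set A = {7, 24, 29}
Set B = {3, 5, 9, 13, 22, 29, 30, 32, 33, 34}
A \ B = {7, 24}
|A \ B| = 2

2


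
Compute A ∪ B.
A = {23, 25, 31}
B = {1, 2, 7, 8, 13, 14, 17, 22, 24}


Set A = {23, 25, 31}
Set B = {1, 2, 7, 8, 13, 14, 17, 22, 24}
A ∪ B includes all elements in either set.
Elements from A: {23, 25, 31}
Elements from B not already included: {1, 2, 7, 8, 13, 14, 17, 22, 24}
A ∪ B = {1, 2, 7, 8, 13, 14, 17, 22, 23, 24, 25, 31}

{1, 2, 7, 8, 13, 14, 17, 22, 23, 24, 25, 31}


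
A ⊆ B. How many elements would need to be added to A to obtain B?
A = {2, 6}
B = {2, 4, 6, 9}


Set A = {2, 6}, |A| = 2
Set B = {2, 4, 6, 9}, |B| = 4
Since A ⊆ B: B \ A = {4, 9}
|B| - |A| = 4 - 2 = 2

2


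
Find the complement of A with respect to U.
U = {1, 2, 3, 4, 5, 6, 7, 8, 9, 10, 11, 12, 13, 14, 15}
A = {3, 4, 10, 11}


Universal set U = {1, 2, 3, 4, 5, 6, 7, 8, 9, 10, 11, 12, 13, 14, 15}
Set A = {3, 4, 10, 11}
A' = U \ A = elements in U but not in A
Checking each element of U:
1 (not in A, include), 2 (not in A, include), 3 (in A, exclude), 4 (in A, exclude), 5 (not in A, include), 6 (not in A, include), 7 (not in A, include), 8 (not in A, include), 9 (not in A, include), 10 (in A, exclude), 11 (in A, exclude), 12 (not in A, include), 13 (not in A, include), 14 (not in A, include), 15 (not in A, include)
A' = {1, 2, 5, 6, 7, 8, 9, 12, 13, 14, 15}

{1, 2, 5, 6, 7, 8, 9, 12, 13, 14, 15}


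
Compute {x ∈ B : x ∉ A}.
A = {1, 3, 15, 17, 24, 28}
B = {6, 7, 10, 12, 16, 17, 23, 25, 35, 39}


Set A = {1, 3, 15, 17, 24, 28}
Set B = {6, 7, 10, 12, 16, 17, 23, 25, 35, 39}
Check each element of B against A:
6 ∉ A (include), 7 ∉ A (include), 10 ∉ A (include), 12 ∉ A (include), 16 ∉ A (include), 17 ∈ A, 23 ∉ A (include), 25 ∉ A (include), 35 ∉ A (include), 39 ∉ A (include)
Elements of B not in A: {6, 7, 10, 12, 16, 23, 25, 35, 39}

{6, 7, 10, 12, 16, 23, 25, 35, 39}


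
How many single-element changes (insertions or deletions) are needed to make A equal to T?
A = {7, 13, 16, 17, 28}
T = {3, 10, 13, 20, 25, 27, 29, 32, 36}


Set A = {7, 13, 16, 17, 28}
Set T = {3, 10, 13, 20, 25, 27, 29, 32, 36}
Elements to remove from A (in A, not in T): {7, 16, 17, 28} → 4 removals
Elements to add to A (in T, not in A): {3, 10, 20, 25, 27, 29, 32, 36} → 8 additions
Total edits = 4 + 8 = 12

12


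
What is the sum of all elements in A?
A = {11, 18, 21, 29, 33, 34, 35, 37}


Set A = {11, 18, 21, 29, 33, 34, 35, 37}
Sum = 11 + 18 + 21 + 29 + 33 + 34 + 35 + 37 = 218

218


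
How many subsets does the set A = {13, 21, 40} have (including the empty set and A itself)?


Set A = {13, 21, 40}
|A| = 3
The power set P(A) contains all subsets of A.
|P(A)| = 2^|A| = 2^3 = 8

8


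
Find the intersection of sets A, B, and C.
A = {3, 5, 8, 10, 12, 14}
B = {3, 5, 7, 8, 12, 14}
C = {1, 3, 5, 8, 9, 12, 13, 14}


Set A = {3, 5, 8, 10, 12, 14}
Set B = {3, 5, 7, 8, 12, 14}
Set C = {1, 3, 5, 8, 9, 12, 13, 14}
First, A ∩ B = {3, 5, 8, 12, 14}
Then, (A ∩ B) ∩ C = {3, 5, 8, 12, 14}

{3, 5, 8, 12, 14}


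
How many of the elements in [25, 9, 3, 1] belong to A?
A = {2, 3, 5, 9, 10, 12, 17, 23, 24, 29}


Set A = {2, 3, 5, 9, 10, 12, 17, 23, 24, 29}
Candidates: [25, 9, 3, 1]
Check each candidate:
25 ∉ A, 9 ∈ A, 3 ∈ A, 1 ∉ A
Count of candidates in A: 2

2


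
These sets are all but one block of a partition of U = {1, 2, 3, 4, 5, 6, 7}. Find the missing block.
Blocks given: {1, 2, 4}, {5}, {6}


U = {1, 2, 3, 4, 5, 6, 7}
Shown blocks: {1, 2, 4}, {5}, {6}
A partition's blocks are pairwise disjoint and cover U, so the missing block = U \ (union of shown blocks).
Union of shown blocks: {1, 2, 4, 5, 6}
Missing block = U \ (union) = {3, 7}

{3, 7}


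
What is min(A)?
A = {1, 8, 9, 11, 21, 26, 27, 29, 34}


Set A = {1, 8, 9, 11, 21, 26, 27, 29, 34}
Elements in ascending order: 1, 8, 9, 11, 21, 26, 27, 29, 34
The smallest element is 1.

1


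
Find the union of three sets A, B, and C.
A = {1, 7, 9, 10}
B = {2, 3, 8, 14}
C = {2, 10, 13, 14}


Set A = {1, 7, 9, 10}
Set B = {2, 3, 8, 14}
Set C = {2, 10, 13, 14}
First, A ∪ B = {1, 2, 3, 7, 8, 9, 10, 14}
Then, (A ∪ B) ∪ C = {1, 2, 3, 7, 8, 9, 10, 13, 14}

{1, 2, 3, 7, 8, 9, 10, 13, 14}


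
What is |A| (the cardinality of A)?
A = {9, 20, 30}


Set A = {9, 20, 30}
Listing elements: 9, 20, 30
Counting: 3 elements
|A| = 3

3


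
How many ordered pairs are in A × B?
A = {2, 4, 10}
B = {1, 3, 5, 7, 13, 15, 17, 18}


Set A = {2, 4, 10} has 3 elements.
Set B = {1, 3, 5, 7, 13, 15, 17, 18} has 8 elements.
|A × B| = |A| × |B| = 3 × 8 = 24

24


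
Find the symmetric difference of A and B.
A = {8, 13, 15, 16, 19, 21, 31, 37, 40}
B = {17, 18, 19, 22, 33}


Set A = {8, 13, 15, 16, 19, 21, 31, 37, 40}
Set B = {17, 18, 19, 22, 33}
A △ B = (A \ B) ∪ (B \ A)
Elements in A but not B: {8, 13, 15, 16, 21, 31, 37, 40}
Elements in B but not A: {17, 18, 22, 33}
A △ B = {8, 13, 15, 16, 17, 18, 21, 22, 31, 33, 37, 40}

{8, 13, 15, 16, 17, 18, 21, 22, 31, 33, 37, 40}


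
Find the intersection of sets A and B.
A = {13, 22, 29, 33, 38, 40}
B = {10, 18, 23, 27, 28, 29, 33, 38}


Set A = {13, 22, 29, 33, 38, 40}
Set B = {10, 18, 23, 27, 28, 29, 33, 38}
A ∩ B includes only elements in both sets.
Check each element of A against B:
13 ✗, 22 ✗, 29 ✓, 33 ✓, 38 ✓, 40 ✗
A ∩ B = {29, 33, 38}

{29, 33, 38}


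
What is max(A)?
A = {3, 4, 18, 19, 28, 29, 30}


Set A = {3, 4, 18, 19, 28, 29, 30}
Elements in ascending order: 3, 4, 18, 19, 28, 29, 30
The largest element is 30.

30


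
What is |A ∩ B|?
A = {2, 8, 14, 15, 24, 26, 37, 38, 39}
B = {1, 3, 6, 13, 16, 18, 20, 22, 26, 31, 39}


Set A = {2, 8, 14, 15, 24, 26, 37, 38, 39}
Set B = {1, 3, 6, 13, 16, 18, 20, 22, 26, 31, 39}
A ∩ B = {26, 39}
|A ∩ B| = 2

2


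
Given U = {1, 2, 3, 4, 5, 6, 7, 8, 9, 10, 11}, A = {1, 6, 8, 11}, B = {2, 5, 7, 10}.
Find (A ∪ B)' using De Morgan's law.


U = {1, 2, 3, 4, 5, 6, 7, 8, 9, 10, 11}
A = {1, 6, 8, 11}, B = {2, 5, 7, 10}
A ∪ B = {1, 2, 5, 6, 7, 8, 10, 11}
(A ∪ B)' = U \ (A ∪ B) = {3, 4, 9}
Verification via A' ∩ B': A' = {2, 3, 4, 5, 7, 9, 10}, B' = {1, 3, 4, 6, 8, 9, 11}
A' ∩ B' = {3, 4, 9} ✓

{3, 4, 9}


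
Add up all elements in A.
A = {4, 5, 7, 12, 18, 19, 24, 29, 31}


Set A = {4, 5, 7, 12, 18, 19, 24, 29, 31}
Sum = 4 + 5 + 7 + 12 + 18 + 19 + 24 + 29 + 31 = 149

149


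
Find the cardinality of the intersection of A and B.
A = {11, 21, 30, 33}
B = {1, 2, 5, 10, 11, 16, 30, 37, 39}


Set A = {11, 21, 30, 33}
Set B = {1, 2, 5, 10, 11, 16, 30, 37, 39}
A ∩ B = {11, 30}
|A ∩ B| = 2

2


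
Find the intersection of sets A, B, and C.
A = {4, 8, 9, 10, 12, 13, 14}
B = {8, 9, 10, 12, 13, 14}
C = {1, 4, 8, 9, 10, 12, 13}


Set A = {4, 8, 9, 10, 12, 13, 14}
Set B = {8, 9, 10, 12, 13, 14}
Set C = {1, 4, 8, 9, 10, 12, 13}
First, A ∩ B = {8, 9, 10, 12, 13, 14}
Then, (A ∩ B) ∩ C = {8, 9, 10, 12, 13}

{8, 9, 10, 12, 13}


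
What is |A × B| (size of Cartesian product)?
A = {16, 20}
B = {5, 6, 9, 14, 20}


Set A = {16, 20} has 2 elements.
Set B = {5, 6, 9, 14, 20} has 5 elements.
|A × B| = |A| × |B| = 2 × 5 = 10

10


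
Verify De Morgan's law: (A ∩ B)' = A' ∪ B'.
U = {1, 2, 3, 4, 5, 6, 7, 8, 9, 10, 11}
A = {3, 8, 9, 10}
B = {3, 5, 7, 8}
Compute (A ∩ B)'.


U = {1, 2, 3, 4, 5, 6, 7, 8, 9, 10, 11}
A = {3, 8, 9, 10}, B = {3, 5, 7, 8}
A ∩ B = {3, 8}
(A ∩ B)' = U \ (A ∩ B) = {1, 2, 4, 5, 6, 7, 9, 10, 11}
Verification via A' ∪ B': A' = {1, 2, 4, 5, 6, 7, 11}, B' = {1, 2, 4, 6, 9, 10, 11}
A' ∪ B' = {1, 2, 4, 5, 6, 7, 9, 10, 11} ✓

{1, 2, 4, 5, 6, 7, 9, 10, 11}


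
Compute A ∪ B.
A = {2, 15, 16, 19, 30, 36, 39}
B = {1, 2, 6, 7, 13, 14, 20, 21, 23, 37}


Set A = {2, 15, 16, 19, 30, 36, 39}
Set B = {1, 2, 6, 7, 13, 14, 20, 21, 23, 37}
A ∪ B includes all elements in either set.
Elements from A: {2, 15, 16, 19, 30, 36, 39}
Elements from B not already included: {1, 6, 7, 13, 14, 20, 21, 23, 37}
A ∪ B = {1, 2, 6, 7, 13, 14, 15, 16, 19, 20, 21, 23, 30, 36, 37, 39}

{1, 2, 6, 7, 13, 14, 15, 16, 19, 20, 21, 23, 30, 36, 37, 39}


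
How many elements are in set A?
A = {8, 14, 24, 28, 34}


Set A = {8, 14, 24, 28, 34}
Listing elements: 8, 14, 24, 28, 34
Counting: 5 elements
|A| = 5

5


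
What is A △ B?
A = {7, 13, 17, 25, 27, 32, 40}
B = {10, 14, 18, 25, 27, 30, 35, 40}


Set A = {7, 13, 17, 25, 27, 32, 40}
Set B = {10, 14, 18, 25, 27, 30, 35, 40}
A △ B = (A \ B) ∪ (B \ A)
Elements in A but not B: {7, 13, 17, 32}
Elements in B but not A: {10, 14, 18, 30, 35}
A △ B = {7, 10, 13, 14, 17, 18, 30, 32, 35}

{7, 10, 13, 14, 17, 18, 30, 32, 35}


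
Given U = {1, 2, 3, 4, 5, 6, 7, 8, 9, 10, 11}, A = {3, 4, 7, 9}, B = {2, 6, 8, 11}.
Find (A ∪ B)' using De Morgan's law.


U = {1, 2, 3, 4, 5, 6, 7, 8, 9, 10, 11}
A = {3, 4, 7, 9}, B = {2, 6, 8, 11}
A ∪ B = {2, 3, 4, 6, 7, 8, 9, 11}
(A ∪ B)' = U \ (A ∪ B) = {1, 5, 10}
Verification via A' ∩ B': A' = {1, 2, 5, 6, 8, 10, 11}, B' = {1, 3, 4, 5, 7, 9, 10}
A' ∩ B' = {1, 5, 10} ✓

{1, 5, 10}


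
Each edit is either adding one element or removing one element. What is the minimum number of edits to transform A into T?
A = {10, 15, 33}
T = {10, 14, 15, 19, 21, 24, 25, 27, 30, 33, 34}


Set A = {10, 15, 33}
Set T = {10, 14, 15, 19, 21, 24, 25, 27, 30, 33, 34}
Elements to remove from A (in A, not in T): {} → 0 removals
Elements to add to A (in T, not in A): {14, 19, 21, 24, 25, 27, 30, 34} → 8 additions
Total edits = 0 + 8 = 8

8


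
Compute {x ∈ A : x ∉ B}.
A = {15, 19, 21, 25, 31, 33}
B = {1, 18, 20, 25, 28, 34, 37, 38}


Set A = {15, 19, 21, 25, 31, 33}
Set B = {1, 18, 20, 25, 28, 34, 37, 38}
Check each element of A against B:
15 ∉ B (include), 19 ∉ B (include), 21 ∉ B (include), 25 ∈ B, 31 ∉ B (include), 33 ∉ B (include)
Elements of A not in B: {15, 19, 21, 31, 33}

{15, 19, 21, 31, 33}


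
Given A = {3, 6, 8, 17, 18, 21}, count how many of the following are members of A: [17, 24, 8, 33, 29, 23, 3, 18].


Set A = {3, 6, 8, 17, 18, 21}
Candidates: [17, 24, 8, 33, 29, 23, 3, 18]
Check each candidate:
17 ∈ A, 24 ∉ A, 8 ∈ A, 33 ∉ A, 29 ∉ A, 23 ∉ A, 3 ∈ A, 18 ∈ A
Count of candidates in A: 4

4


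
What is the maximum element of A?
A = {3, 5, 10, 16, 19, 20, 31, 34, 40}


Set A = {3, 5, 10, 16, 19, 20, 31, 34, 40}
Elements in ascending order: 3, 5, 10, 16, 19, 20, 31, 34, 40
The largest element is 40.

40


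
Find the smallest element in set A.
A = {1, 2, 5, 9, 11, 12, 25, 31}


Set A = {1, 2, 5, 9, 11, 12, 25, 31}
Elements in ascending order: 1, 2, 5, 9, 11, 12, 25, 31
The smallest element is 1.

1


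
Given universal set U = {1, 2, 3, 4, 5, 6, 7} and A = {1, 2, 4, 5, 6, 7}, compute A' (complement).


Universal set U = {1, 2, 3, 4, 5, 6, 7}
Set A = {1, 2, 4, 5, 6, 7}
A' = U \ A = elements in U but not in A
Checking each element of U:
1 (in A, exclude), 2 (in A, exclude), 3 (not in A, include), 4 (in A, exclude), 5 (in A, exclude), 6 (in A, exclude), 7 (in A, exclude)
A' = {3}

{3}


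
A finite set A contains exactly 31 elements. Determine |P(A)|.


The set has 31 elements.
The power set contains all possible subsets.
|P(A)| = 2^|A| = 2^31 = 2147483648

2147483648


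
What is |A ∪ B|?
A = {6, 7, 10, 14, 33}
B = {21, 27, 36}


Set A = {6, 7, 10, 14, 33}, |A| = 5
Set B = {21, 27, 36}, |B| = 3
A ∩ B = {}, |A ∩ B| = 0
|A ∪ B| = |A| + |B| - |A ∩ B| = 5 + 3 - 0 = 8

8


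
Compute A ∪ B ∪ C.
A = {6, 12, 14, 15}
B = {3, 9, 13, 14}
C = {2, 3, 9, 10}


Set A = {6, 12, 14, 15}
Set B = {3, 9, 13, 14}
Set C = {2, 3, 9, 10}
First, A ∪ B = {3, 6, 9, 12, 13, 14, 15}
Then, (A ∪ B) ∪ C = {2, 3, 6, 9, 10, 12, 13, 14, 15}

{2, 3, 6, 9, 10, 12, 13, 14, 15}


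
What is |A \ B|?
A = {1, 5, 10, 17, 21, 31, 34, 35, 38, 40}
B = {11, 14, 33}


Set A = {1, 5, 10, 17, 21, 31, 34, 35, 38, 40}
Set B = {11, 14, 33}
A \ B = {1, 5, 10, 17, 21, 31, 34, 35, 38, 40}
|A \ B| = 10

10


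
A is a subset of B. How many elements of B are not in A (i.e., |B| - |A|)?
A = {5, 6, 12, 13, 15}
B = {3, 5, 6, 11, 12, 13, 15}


Set A = {5, 6, 12, 13, 15}, |A| = 5
Set B = {3, 5, 6, 11, 12, 13, 15}, |B| = 7
Since A ⊆ B: B \ A = {3, 11}
|B| - |A| = 7 - 5 = 2

2


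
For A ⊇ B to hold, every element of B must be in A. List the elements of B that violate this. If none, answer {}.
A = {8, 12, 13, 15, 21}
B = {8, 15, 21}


Set A = {8, 12, 13, 15, 21}
Set B = {8, 15, 21}
Check each element of B against A:
8 ∈ A, 15 ∈ A, 21 ∈ A
Elements of B not in A: {}

{}


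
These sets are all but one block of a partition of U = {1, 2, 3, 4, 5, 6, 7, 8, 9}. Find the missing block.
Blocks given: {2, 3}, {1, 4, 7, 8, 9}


U = {1, 2, 3, 4, 5, 6, 7, 8, 9}
Shown blocks: {2, 3}, {1, 4, 7, 8, 9}
A partition's blocks are pairwise disjoint and cover U, so the missing block = U \ (union of shown blocks).
Union of shown blocks: {1, 2, 3, 4, 7, 8, 9}
Missing block = U \ (union) = {5, 6}

{5, 6}


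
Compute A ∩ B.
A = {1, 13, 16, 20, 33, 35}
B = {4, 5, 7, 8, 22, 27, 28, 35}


Set A = {1, 13, 16, 20, 33, 35}
Set B = {4, 5, 7, 8, 22, 27, 28, 35}
A ∩ B includes only elements in both sets.
Check each element of A against B:
1 ✗, 13 ✗, 16 ✗, 20 ✗, 33 ✗, 35 ✓
A ∩ B = {35}

{35}


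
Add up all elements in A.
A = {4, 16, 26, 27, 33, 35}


Set A = {4, 16, 26, 27, 33, 35}
Sum = 4 + 16 + 26 + 27 + 33 + 35 = 141

141


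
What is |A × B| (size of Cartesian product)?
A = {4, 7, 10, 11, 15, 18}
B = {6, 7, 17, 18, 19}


Set A = {4, 7, 10, 11, 15, 18} has 6 elements.
Set B = {6, 7, 17, 18, 19} has 5 elements.
|A × B| = |A| × |B| = 6 × 5 = 30

30


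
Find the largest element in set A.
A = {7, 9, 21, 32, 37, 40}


Set A = {7, 9, 21, 32, 37, 40}
Elements in ascending order: 7, 9, 21, 32, 37, 40
The largest element is 40.

40


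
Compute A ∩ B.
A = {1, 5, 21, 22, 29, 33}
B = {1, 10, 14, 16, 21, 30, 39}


Set A = {1, 5, 21, 22, 29, 33}
Set B = {1, 10, 14, 16, 21, 30, 39}
A ∩ B includes only elements in both sets.
Check each element of A against B:
1 ✓, 5 ✗, 21 ✓, 22 ✗, 29 ✗, 33 ✗
A ∩ B = {1, 21}

{1, 21}


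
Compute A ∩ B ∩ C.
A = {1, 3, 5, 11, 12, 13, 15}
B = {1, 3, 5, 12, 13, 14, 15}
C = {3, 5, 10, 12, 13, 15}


Set A = {1, 3, 5, 11, 12, 13, 15}
Set B = {1, 3, 5, 12, 13, 14, 15}
Set C = {3, 5, 10, 12, 13, 15}
First, A ∩ B = {1, 3, 5, 12, 13, 15}
Then, (A ∩ B) ∩ C = {3, 5, 12, 13, 15}

{3, 5, 12, 13, 15}


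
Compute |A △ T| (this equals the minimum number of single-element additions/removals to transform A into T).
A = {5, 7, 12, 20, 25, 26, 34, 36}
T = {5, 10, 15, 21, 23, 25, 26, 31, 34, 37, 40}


Set A = {5, 7, 12, 20, 25, 26, 34, 36}
Set T = {5, 10, 15, 21, 23, 25, 26, 31, 34, 37, 40}
Elements to remove from A (in A, not in T): {7, 12, 20, 36} → 4 removals
Elements to add to A (in T, not in A): {10, 15, 21, 23, 31, 37, 40} → 7 additions
Total edits = 4 + 7 = 11

11


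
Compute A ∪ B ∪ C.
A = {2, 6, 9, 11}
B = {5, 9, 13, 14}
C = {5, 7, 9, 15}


Set A = {2, 6, 9, 11}
Set B = {5, 9, 13, 14}
Set C = {5, 7, 9, 15}
First, A ∪ B = {2, 5, 6, 9, 11, 13, 14}
Then, (A ∪ B) ∪ C = {2, 5, 6, 7, 9, 11, 13, 14, 15}

{2, 5, 6, 7, 9, 11, 13, 14, 15}


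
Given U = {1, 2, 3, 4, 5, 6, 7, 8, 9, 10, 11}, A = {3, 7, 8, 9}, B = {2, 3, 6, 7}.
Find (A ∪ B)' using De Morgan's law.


U = {1, 2, 3, 4, 5, 6, 7, 8, 9, 10, 11}
A = {3, 7, 8, 9}, B = {2, 3, 6, 7}
A ∪ B = {2, 3, 6, 7, 8, 9}
(A ∪ B)' = U \ (A ∪ B) = {1, 4, 5, 10, 11}
Verification via A' ∩ B': A' = {1, 2, 4, 5, 6, 10, 11}, B' = {1, 4, 5, 8, 9, 10, 11}
A' ∩ B' = {1, 4, 5, 10, 11} ✓

{1, 4, 5, 10, 11}


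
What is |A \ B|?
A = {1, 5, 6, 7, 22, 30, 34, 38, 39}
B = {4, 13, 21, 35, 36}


Set A = {1, 5, 6, 7, 22, 30, 34, 38, 39}
Set B = {4, 13, 21, 35, 36}
A \ B = {1, 5, 6, 7, 22, 30, 34, 38, 39}
|A \ B| = 9

9


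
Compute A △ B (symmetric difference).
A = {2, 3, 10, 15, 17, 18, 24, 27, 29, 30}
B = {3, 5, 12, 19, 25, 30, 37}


Set A = {2, 3, 10, 15, 17, 18, 24, 27, 29, 30}
Set B = {3, 5, 12, 19, 25, 30, 37}
A △ B = (A \ B) ∪ (B \ A)
Elements in A but not B: {2, 10, 15, 17, 18, 24, 27, 29}
Elements in B but not A: {5, 12, 19, 25, 37}
A △ B = {2, 5, 10, 12, 15, 17, 18, 19, 24, 25, 27, 29, 37}

{2, 5, 10, 12, 15, 17, 18, 19, 24, 25, 27, 29, 37}


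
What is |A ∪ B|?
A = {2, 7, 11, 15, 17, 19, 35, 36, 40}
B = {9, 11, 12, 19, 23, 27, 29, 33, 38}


Set A = {2, 7, 11, 15, 17, 19, 35, 36, 40}, |A| = 9
Set B = {9, 11, 12, 19, 23, 27, 29, 33, 38}, |B| = 9
A ∩ B = {11, 19}, |A ∩ B| = 2
|A ∪ B| = |A| + |B| - |A ∩ B| = 9 + 9 - 2 = 16

16


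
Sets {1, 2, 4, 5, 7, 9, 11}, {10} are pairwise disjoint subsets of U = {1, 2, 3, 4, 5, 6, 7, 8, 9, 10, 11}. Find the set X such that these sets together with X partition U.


U = {1, 2, 3, 4, 5, 6, 7, 8, 9, 10, 11}
Shown blocks: {1, 2, 4, 5, 7, 9, 11}, {10}
A partition's blocks are pairwise disjoint and cover U, so the missing block = U \ (union of shown blocks).
Union of shown blocks: {1, 2, 4, 5, 7, 9, 10, 11}
Missing block = U \ (union) = {3, 6, 8}

{3, 6, 8}


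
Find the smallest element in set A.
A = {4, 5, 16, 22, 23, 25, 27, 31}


Set A = {4, 5, 16, 22, 23, 25, 27, 31}
Elements in ascending order: 4, 5, 16, 22, 23, 25, 27, 31
The smallest element is 4.

4


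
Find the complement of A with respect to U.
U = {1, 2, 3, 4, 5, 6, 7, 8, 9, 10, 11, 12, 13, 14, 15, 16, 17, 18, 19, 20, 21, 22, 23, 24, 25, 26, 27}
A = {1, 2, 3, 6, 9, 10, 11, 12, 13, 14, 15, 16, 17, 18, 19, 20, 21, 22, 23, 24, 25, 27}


Universal set U = {1, 2, 3, 4, 5, 6, 7, 8, 9, 10, 11, 12, 13, 14, 15, 16, 17, 18, 19, 20, 21, 22, 23, 24, 25, 26, 27}
Set A = {1, 2, 3, 6, 9, 10, 11, 12, 13, 14, 15, 16, 17, 18, 19, 20, 21, 22, 23, 24, 25, 27}
A' = U \ A = elements in U but not in A
Checking each element of U:
1 (in A, exclude), 2 (in A, exclude), 3 (in A, exclude), 4 (not in A, include), 5 (not in A, include), 6 (in A, exclude), 7 (not in A, include), 8 (not in A, include), 9 (in A, exclude), 10 (in A, exclude), 11 (in A, exclude), 12 (in A, exclude), 13 (in A, exclude), 14 (in A, exclude), 15 (in A, exclude), 16 (in A, exclude), 17 (in A, exclude), 18 (in A, exclude), 19 (in A, exclude), 20 (in A, exclude), 21 (in A, exclude), 22 (in A, exclude), 23 (in A, exclude), 24 (in A, exclude), 25 (in A, exclude), 26 (not in A, include), 27 (in A, exclude)
A' = {4, 5, 7, 8, 26}

{4, 5, 7, 8, 26}


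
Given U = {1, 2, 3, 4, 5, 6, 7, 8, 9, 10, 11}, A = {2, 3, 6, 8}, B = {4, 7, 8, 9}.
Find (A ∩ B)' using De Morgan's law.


U = {1, 2, 3, 4, 5, 6, 7, 8, 9, 10, 11}
A = {2, 3, 6, 8}, B = {4, 7, 8, 9}
A ∩ B = {8}
(A ∩ B)' = U \ (A ∩ B) = {1, 2, 3, 4, 5, 6, 7, 9, 10, 11}
Verification via A' ∪ B': A' = {1, 4, 5, 7, 9, 10, 11}, B' = {1, 2, 3, 5, 6, 10, 11}
A' ∪ B' = {1, 2, 3, 4, 5, 6, 7, 9, 10, 11} ✓

{1, 2, 3, 4, 5, 6, 7, 9, 10, 11}


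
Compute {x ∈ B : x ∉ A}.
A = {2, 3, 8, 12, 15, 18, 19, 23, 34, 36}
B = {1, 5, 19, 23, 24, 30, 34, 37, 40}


Set A = {2, 3, 8, 12, 15, 18, 19, 23, 34, 36}
Set B = {1, 5, 19, 23, 24, 30, 34, 37, 40}
Check each element of B against A:
1 ∉ A (include), 5 ∉ A (include), 19 ∈ A, 23 ∈ A, 24 ∉ A (include), 30 ∉ A (include), 34 ∈ A, 37 ∉ A (include), 40 ∉ A (include)
Elements of B not in A: {1, 5, 24, 30, 37, 40}

{1, 5, 24, 30, 37, 40}


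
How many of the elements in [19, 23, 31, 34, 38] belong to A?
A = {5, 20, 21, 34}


Set A = {5, 20, 21, 34}
Candidates: [19, 23, 31, 34, 38]
Check each candidate:
19 ∉ A, 23 ∉ A, 31 ∉ A, 34 ∈ A, 38 ∉ A
Count of candidates in A: 1

1


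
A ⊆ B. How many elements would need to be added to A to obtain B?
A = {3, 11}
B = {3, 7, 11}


Set A = {3, 11}, |A| = 2
Set B = {3, 7, 11}, |B| = 3
Since A ⊆ B: B \ A = {7}
|B| - |A| = 3 - 2 = 1

1


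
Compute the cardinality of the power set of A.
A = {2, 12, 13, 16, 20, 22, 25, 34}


Set A = {2, 12, 13, 16, 20, 22, 25, 34}
|A| = 8
The power set P(A) contains all subsets of A.
|P(A)| = 2^|A| = 2^8 = 256

256


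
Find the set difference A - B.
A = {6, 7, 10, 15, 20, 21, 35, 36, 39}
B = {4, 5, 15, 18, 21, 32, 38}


Set A = {6, 7, 10, 15, 20, 21, 35, 36, 39}
Set B = {4, 5, 15, 18, 21, 32, 38}
A \ B includes elements in A that are not in B.
Check each element of A:
6 (not in B, keep), 7 (not in B, keep), 10 (not in B, keep), 15 (in B, remove), 20 (not in B, keep), 21 (in B, remove), 35 (not in B, keep), 36 (not in B, keep), 39 (not in B, keep)
A \ B = {6, 7, 10, 20, 35, 36, 39}

{6, 7, 10, 20, 35, 36, 39}


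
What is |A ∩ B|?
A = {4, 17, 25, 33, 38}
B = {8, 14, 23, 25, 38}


Set A = {4, 17, 25, 33, 38}
Set B = {8, 14, 23, 25, 38}
A ∩ B = {25, 38}
|A ∩ B| = 2

2


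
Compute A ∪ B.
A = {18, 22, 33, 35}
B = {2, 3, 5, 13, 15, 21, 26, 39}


Set A = {18, 22, 33, 35}
Set B = {2, 3, 5, 13, 15, 21, 26, 39}
A ∪ B includes all elements in either set.
Elements from A: {18, 22, 33, 35}
Elements from B not already included: {2, 3, 5, 13, 15, 21, 26, 39}
A ∪ B = {2, 3, 5, 13, 15, 18, 21, 22, 26, 33, 35, 39}

{2, 3, 5, 13, 15, 18, 21, 22, 26, 33, 35, 39}


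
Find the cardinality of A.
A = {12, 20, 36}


Set A = {12, 20, 36}
Listing elements: 12, 20, 36
Counting: 3 elements
|A| = 3

3


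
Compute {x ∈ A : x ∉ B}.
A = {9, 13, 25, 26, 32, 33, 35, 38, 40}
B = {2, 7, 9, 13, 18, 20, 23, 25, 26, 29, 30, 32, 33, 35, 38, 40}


Set A = {9, 13, 25, 26, 32, 33, 35, 38, 40}
Set B = {2, 7, 9, 13, 18, 20, 23, 25, 26, 29, 30, 32, 33, 35, 38, 40}
Check each element of A against B:
9 ∈ B, 13 ∈ B, 25 ∈ B, 26 ∈ B, 32 ∈ B, 33 ∈ B, 35 ∈ B, 38 ∈ B, 40 ∈ B
Elements of A not in B: {}

{}


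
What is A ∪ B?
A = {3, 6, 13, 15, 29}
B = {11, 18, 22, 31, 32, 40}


Set A = {3, 6, 13, 15, 29}
Set B = {11, 18, 22, 31, 32, 40}
A ∪ B includes all elements in either set.
Elements from A: {3, 6, 13, 15, 29}
Elements from B not already included: {11, 18, 22, 31, 32, 40}
A ∪ B = {3, 6, 11, 13, 15, 18, 22, 29, 31, 32, 40}

{3, 6, 11, 13, 15, 18, 22, 29, 31, 32, 40}


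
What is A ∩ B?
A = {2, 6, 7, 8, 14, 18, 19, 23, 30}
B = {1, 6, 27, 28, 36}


Set A = {2, 6, 7, 8, 14, 18, 19, 23, 30}
Set B = {1, 6, 27, 28, 36}
A ∩ B includes only elements in both sets.
Check each element of A against B:
2 ✗, 6 ✓, 7 ✗, 8 ✗, 14 ✗, 18 ✗, 19 ✗, 23 ✗, 30 ✗
A ∩ B = {6}

{6}


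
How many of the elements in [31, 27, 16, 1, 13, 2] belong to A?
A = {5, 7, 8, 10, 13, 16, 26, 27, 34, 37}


Set A = {5, 7, 8, 10, 13, 16, 26, 27, 34, 37}
Candidates: [31, 27, 16, 1, 13, 2]
Check each candidate:
31 ∉ A, 27 ∈ A, 16 ∈ A, 1 ∉ A, 13 ∈ A, 2 ∉ A
Count of candidates in A: 3

3


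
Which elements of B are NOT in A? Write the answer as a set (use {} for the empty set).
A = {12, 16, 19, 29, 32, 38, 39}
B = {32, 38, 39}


Set A = {12, 16, 19, 29, 32, 38, 39}
Set B = {32, 38, 39}
Check each element of B against A:
32 ∈ A, 38 ∈ A, 39 ∈ A
Elements of B not in A: {}

{}


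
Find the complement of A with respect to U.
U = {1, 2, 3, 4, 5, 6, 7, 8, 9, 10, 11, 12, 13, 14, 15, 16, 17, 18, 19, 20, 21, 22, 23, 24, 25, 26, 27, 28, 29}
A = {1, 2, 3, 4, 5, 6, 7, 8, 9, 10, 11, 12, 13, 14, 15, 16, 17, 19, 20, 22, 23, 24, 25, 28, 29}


Universal set U = {1, 2, 3, 4, 5, 6, 7, 8, 9, 10, 11, 12, 13, 14, 15, 16, 17, 18, 19, 20, 21, 22, 23, 24, 25, 26, 27, 28, 29}
Set A = {1, 2, 3, 4, 5, 6, 7, 8, 9, 10, 11, 12, 13, 14, 15, 16, 17, 19, 20, 22, 23, 24, 25, 28, 29}
A' = U \ A = elements in U but not in A
Checking each element of U:
1 (in A, exclude), 2 (in A, exclude), 3 (in A, exclude), 4 (in A, exclude), 5 (in A, exclude), 6 (in A, exclude), 7 (in A, exclude), 8 (in A, exclude), 9 (in A, exclude), 10 (in A, exclude), 11 (in A, exclude), 12 (in A, exclude), 13 (in A, exclude), 14 (in A, exclude), 15 (in A, exclude), 16 (in A, exclude), 17 (in A, exclude), 18 (not in A, include), 19 (in A, exclude), 20 (in A, exclude), 21 (not in A, include), 22 (in A, exclude), 23 (in A, exclude), 24 (in A, exclude), 25 (in A, exclude), 26 (not in A, include), 27 (not in A, include), 28 (in A, exclude), 29 (in A, exclude)
A' = {18, 21, 26, 27}

{18, 21, 26, 27}


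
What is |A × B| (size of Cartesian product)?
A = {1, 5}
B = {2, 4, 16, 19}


Set A = {1, 5} has 2 elements.
Set B = {2, 4, 16, 19} has 4 elements.
|A × B| = |A| × |B| = 2 × 4 = 8

8


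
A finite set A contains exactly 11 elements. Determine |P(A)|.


The set has 11 elements.
The power set contains all possible subsets.
|P(A)| = 2^|A| = 2^11 = 2048

2048


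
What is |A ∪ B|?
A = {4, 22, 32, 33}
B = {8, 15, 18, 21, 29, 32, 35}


Set A = {4, 22, 32, 33}, |A| = 4
Set B = {8, 15, 18, 21, 29, 32, 35}, |B| = 7
A ∩ B = {32}, |A ∩ B| = 1
|A ∪ B| = |A| + |B| - |A ∩ B| = 4 + 7 - 1 = 10

10


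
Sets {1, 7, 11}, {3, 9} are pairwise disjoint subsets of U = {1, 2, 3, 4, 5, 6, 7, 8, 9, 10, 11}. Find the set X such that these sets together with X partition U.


U = {1, 2, 3, 4, 5, 6, 7, 8, 9, 10, 11}
Shown blocks: {1, 7, 11}, {3, 9}
A partition's blocks are pairwise disjoint and cover U, so the missing block = U \ (union of shown blocks).
Union of shown blocks: {1, 3, 7, 9, 11}
Missing block = U \ (union) = {2, 4, 5, 6, 8, 10}

{2, 4, 5, 6, 8, 10}


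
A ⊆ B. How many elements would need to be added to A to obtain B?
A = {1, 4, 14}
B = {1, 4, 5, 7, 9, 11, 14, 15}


Set A = {1, 4, 14}, |A| = 3
Set B = {1, 4, 5, 7, 9, 11, 14, 15}, |B| = 8
Since A ⊆ B: B \ A = {5, 7, 9, 11, 15}
|B| - |A| = 8 - 3 = 5

5


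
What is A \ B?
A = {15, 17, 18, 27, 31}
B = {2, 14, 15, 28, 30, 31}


Set A = {15, 17, 18, 27, 31}
Set B = {2, 14, 15, 28, 30, 31}
A \ B includes elements in A that are not in B.
Check each element of A:
15 (in B, remove), 17 (not in B, keep), 18 (not in B, keep), 27 (not in B, keep), 31 (in B, remove)
A \ B = {17, 18, 27}

{17, 18, 27}


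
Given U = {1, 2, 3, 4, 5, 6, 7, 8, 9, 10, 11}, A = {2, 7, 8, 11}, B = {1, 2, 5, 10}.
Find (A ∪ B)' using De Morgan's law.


U = {1, 2, 3, 4, 5, 6, 7, 8, 9, 10, 11}
A = {2, 7, 8, 11}, B = {1, 2, 5, 10}
A ∪ B = {1, 2, 5, 7, 8, 10, 11}
(A ∪ B)' = U \ (A ∪ B) = {3, 4, 6, 9}
Verification via A' ∩ B': A' = {1, 3, 4, 5, 6, 9, 10}, B' = {3, 4, 6, 7, 8, 9, 11}
A' ∩ B' = {3, 4, 6, 9} ✓

{3, 4, 6, 9}


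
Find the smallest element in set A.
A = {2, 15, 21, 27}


Set A = {2, 15, 21, 27}
Elements in ascending order: 2, 15, 21, 27
The smallest element is 2.

2


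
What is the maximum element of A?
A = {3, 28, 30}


Set A = {3, 28, 30}
Elements in ascending order: 3, 28, 30
The largest element is 30.

30


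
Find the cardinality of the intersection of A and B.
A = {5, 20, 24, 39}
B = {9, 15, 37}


Set A = {5, 20, 24, 39}
Set B = {9, 15, 37}
A ∩ B = {}
|A ∩ B| = 0

0


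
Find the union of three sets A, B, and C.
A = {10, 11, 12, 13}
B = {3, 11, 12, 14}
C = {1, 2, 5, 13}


Set A = {10, 11, 12, 13}
Set B = {3, 11, 12, 14}
Set C = {1, 2, 5, 13}
First, A ∪ B = {3, 10, 11, 12, 13, 14}
Then, (A ∪ B) ∪ C = {1, 2, 3, 5, 10, 11, 12, 13, 14}

{1, 2, 3, 5, 10, 11, 12, 13, 14}


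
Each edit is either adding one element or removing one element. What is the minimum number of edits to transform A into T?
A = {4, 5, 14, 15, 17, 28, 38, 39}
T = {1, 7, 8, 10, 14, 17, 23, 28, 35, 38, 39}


Set A = {4, 5, 14, 15, 17, 28, 38, 39}
Set T = {1, 7, 8, 10, 14, 17, 23, 28, 35, 38, 39}
Elements to remove from A (in A, not in T): {4, 5, 15} → 3 removals
Elements to add to A (in T, not in A): {1, 7, 8, 10, 23, 35} → 6 additions
Total edits = 3 + 6 = 9

9


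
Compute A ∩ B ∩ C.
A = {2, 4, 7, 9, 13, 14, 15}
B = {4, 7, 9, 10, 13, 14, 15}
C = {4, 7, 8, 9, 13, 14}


Set A = {2, 4, 7, 9, 13, 14, 15}
Set B = {4, 7, 9, 10, 13, 14, 15}
Set C = {4, 7, 8, 9, 13, 14}
First, A ∩ B = {4, 7, 9, 13, 14, 15}
Then, (A ∩ B) ∩ C = {4, 7, 9, 13, 14}

{4, 7, 9, 13, 14}


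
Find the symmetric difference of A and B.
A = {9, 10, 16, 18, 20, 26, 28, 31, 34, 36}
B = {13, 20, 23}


Set A = {9, 10, 16, 18, 20, 26, 28, 31, 34, 36}
Set B = {13, 20, 23}
A △ B = (A \ B) ∪ (B \ A)
Elements in A but not B: {9, 10, 16, 18, 26, 28, 31, 34, 36}
Elements in B but not A: {13, 23}
A △ B = {9, 10, 13, 16, 18, 23, 26, 28, 31, 34, 36}

{9, 10, 13, 16, 18, 23, 26, 28, 31, 34, 36}


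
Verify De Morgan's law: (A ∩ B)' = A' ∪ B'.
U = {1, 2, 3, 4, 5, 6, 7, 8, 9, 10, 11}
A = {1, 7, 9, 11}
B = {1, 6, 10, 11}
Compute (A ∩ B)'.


U = {1, 2, 3, 4, 5, 6, 7, 8, 9, 10, 11}
A = {1, 7, 9, 11}, B = {1, 6, 10, 11}
A ∩ B = {1, 11}
(A ∩ B)' = U \ (A ∩ B) = {2, 3, 4, 5, 6, 7, 8, 9, 10}
Verification via A' ∪ B': A' = {2, 3, 4, 5, 6, 8, 10}, B' = {2, 3, 4, 5, 7, 8, 9}
A' ∪ B' = {2, 3, 4, 5, 6, 7, 8, 9, 10} ✓

{2, 3, 4, 5, 6, 7, 8, 9, 10}


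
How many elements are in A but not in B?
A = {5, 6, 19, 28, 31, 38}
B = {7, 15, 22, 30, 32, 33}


Set A = {5, 6, 19, 28, 31, 38}
Set B = {7, 15, 22, 30, 32, 33}
A \ B = {5, 6, 19, 28, 31, 38}
|A \ B| = 6

6


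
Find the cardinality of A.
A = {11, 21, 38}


Set A = {11, 21, 38}
Listing elements: 11, 21, 38
Counting: 3 elements
|A| = 3

3


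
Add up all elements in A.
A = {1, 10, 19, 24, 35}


Set A = {1, 10, 19, 24, 35}
Sum = 1 + 10 + 19 + 24 + 35 = 89

89


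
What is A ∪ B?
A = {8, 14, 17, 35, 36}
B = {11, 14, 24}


Set A = {8, 14, 17, 35, 36}
Set B = {11, 14, 24}
A ∪ B includes all elements in either set.
Elements from A: {8, 14, 17, 35, 36}
Elements from B not already included: {11, 24}
A ∪ B = {8, 11, 14, 17, 24, 35, 36}

{8, 11, 14, 17, 24, 35, 36}


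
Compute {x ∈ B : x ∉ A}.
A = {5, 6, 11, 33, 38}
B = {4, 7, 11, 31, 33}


Set A = {5, 6, 11, 33, 38}
Set B = {4, 7, 11, 31, 33}
Check each element of B against A:
4 ∉ A (include), 7 ∉ A (include), 11 ∈ A, 31 ∉ A (include), 33 ∈ A
Elements of B not in A: {4, 7, 31}

{4, 7, 31}


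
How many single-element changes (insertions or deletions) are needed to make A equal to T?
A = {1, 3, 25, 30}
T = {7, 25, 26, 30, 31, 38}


Set A = {1, 3, 25, 30}
Set T = {7, 25, 26, 30, 31, 38}
Elements to remove from A (in A, not in T): {1, 3} → 2 removals
Elements to add to A (in T, not in A): {7, 26, 31, 38} → 4 additions
Total edits = 2 + 4 = 6

6


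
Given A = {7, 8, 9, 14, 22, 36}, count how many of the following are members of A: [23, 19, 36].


Set A = {7, 8, 9, 14, 22, 36}
Candidates: [23, 19, 36]
Check each candidate:
23 ∉ A, 19 ∉ A, 36 ∈ A
Count of candidates in A: 1

1


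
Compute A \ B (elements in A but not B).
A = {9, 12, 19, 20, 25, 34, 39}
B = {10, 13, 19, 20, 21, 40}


Set A = {9, 12, 19, 20, 25, 34, 39}
Set B = {10, 13, 19, 20, 21, 40}
A \ B includes elements in A that are not in B.
Check each element of A:
9 (not in B, keep), 12 (not in B, keep), 19 (in B, remove), 20 (in B, remove), 25 (not in B, keep), 34 (not in B, keep), 39 (not in B, keep)
A \ B = {9, 12, 25, 34, 39}

{9, 12, 25, 34, 39}


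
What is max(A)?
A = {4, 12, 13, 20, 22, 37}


Set A = {4, 12, 13, 20, 22, 37}
Elements in ascending order: 4, 12, 13, 20, 22, 37
The largest element is 37.

37


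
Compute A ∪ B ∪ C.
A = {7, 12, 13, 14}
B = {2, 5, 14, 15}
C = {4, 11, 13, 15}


Set A = {7, 12, 13, 14}
Set B = {2, 5, 14, 15}
Set C = {4, 11, 13, 15}
First, A ∪ B = {2, 5, 7, 12, 13, 14, 15}
Then, (A ∪ B) ∪ C = {2, 4, 5, 7, 11, 12, 13, 14, 15}

{2, 4, 5, 7, 11, 12, 13, 14, 15}


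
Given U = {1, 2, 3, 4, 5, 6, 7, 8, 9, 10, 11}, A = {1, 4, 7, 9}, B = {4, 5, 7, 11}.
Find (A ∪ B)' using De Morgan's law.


U = {1, 2, 3, 4, 5, 6, 7, 8, 9, 10, 11}
A = {1, 4, 7, 9}, B = {4, 5, 7, 11}
A ∪ B = {1, 4, 5, 7, 9, 11}
(A ∪ B)' = U \ (A ∪ B) = {2, 3, 6, 8, 10}
Verification via A' ∩ B': A' = {2, 3, 5, 6, 8, 10, 11}, B' = {1, 2, 3, 6, 8, 9, 10}
A' ∩ B' = {2, 3, 6, 8, 10} ✓

{2, 3, 6, 8, 10}
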